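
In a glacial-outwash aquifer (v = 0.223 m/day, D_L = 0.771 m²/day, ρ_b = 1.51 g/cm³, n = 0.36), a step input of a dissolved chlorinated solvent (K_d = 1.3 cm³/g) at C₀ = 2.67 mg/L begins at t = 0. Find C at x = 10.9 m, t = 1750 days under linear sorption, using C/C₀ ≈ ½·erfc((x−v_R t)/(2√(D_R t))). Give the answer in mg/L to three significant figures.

2.65 mg/L

Retardation factor R = 1 + ρ_b·K_d/n = 1 + 1.51 × 1.3/0.36 = 6.453.
Sorption retards both mechanisms: v_R = v/R = 0.03456 m/day, D_R = D/R = 0.1195 m²/day.
v_R·t = 0.03456 × 1750 = 60.48 m; 2√(D_R t) = 28.92 m; argument = (10.9 − 60.48)/28.92 = -1.714.
C = C₀ × ½·erfc(-1.714) = 2.67 × 0.9923 = 2.65 mg/L.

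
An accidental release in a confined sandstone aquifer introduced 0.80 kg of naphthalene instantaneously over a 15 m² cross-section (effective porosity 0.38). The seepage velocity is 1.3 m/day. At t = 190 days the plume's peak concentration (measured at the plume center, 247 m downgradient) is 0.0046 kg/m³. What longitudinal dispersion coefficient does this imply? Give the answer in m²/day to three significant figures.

0.390 m²/day

At the plume center C_max = M/(n_e·A·√(4πDt)), so D = M²/(4πt·(n_e·A·C_max)²).
n_e·A·C_max = 0.38 × 15 × 0.0046 = 0.02622 kg/m.
D = 0.80²/(4π × 190 × 0.02622²) = 0.390 m²/day.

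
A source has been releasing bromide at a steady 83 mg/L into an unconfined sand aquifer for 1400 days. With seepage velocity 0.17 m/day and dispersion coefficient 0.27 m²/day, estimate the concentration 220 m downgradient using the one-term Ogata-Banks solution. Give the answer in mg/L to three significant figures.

61.7 mg/L

For a continuous step input, C/C₀ ≈ ½·erfc((x−vt)/(2√(Dt))).
vt = 0.17 × 1400 = 238 m and 2√(Dt) = 2√(0.27 × 1400) = 38.88 m.
Argument (x−vt)/(2√(Dt)) = (220 − 238)/38.88 = -0.4630; ½·erfc(-0.4630) = 0.7437.
C = 83 × 0.7437 = 61.7 mg/L.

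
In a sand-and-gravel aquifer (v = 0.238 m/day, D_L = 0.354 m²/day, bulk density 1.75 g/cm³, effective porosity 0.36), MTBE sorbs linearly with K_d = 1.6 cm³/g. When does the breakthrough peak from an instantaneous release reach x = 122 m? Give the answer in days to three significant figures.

4450 days

Retardation factor R = 1 + ρ_b·K_d/n = 1 + 1.75 × 1.6/0.36 = 8.778.
Sorption retards both mechanisms: v_R = v/R = 0.02711 m/day, D_R = D/R = 0.04033 m²/day.
Peak time from v_R²t² + 2D_R t − x² = 0: t = (√(D_R² + v_R²x²) − D_R)/v_R².
√(D_R² + v_R²x²) = √(0.04033² + 0.02711² × 122²) = 3.308; v_R² = 0.0007350.
t = (3.308 − 0.04033)/0.0007350 = 4450 days.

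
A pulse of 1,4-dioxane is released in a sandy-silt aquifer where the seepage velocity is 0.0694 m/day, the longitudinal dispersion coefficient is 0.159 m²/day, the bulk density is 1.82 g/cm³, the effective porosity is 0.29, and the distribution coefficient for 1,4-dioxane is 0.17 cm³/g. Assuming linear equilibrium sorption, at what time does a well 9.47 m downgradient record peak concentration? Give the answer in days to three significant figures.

Retardation factor R = 1 + ρ_b·K_d/n = 1 + 1.82 × 0.17/0.29 = 2.067.
Sorption retards both mechanisms: v_R = v/R = 0.03358 m/day, D_R = D/R = 0.07692 m²/day.
Peak time from v_R²t² + 2D_R t − x² = 0: t = (√(D_R² + v_R²x²) − D_R)/v_R².
√(D_R² + v_R²x²) = √(0.07692² + 0.03358² × 9.47²) = 0.3272; v_R² = 0.001128.
t = (0.3272 − 0.07692)/0.001128 = 222 days.

222 days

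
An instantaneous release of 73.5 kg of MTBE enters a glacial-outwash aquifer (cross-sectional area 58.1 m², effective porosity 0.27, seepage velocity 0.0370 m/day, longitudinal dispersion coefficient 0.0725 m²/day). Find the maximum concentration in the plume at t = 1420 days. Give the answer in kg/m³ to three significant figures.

The peak of an instantaneous 1D plume sits at x = vt; there the Gaussian factor is 1 and C_max = M/(n_e·A·√(4πDt)), where n_e·A is the pore area the mass is dissolved in.
√(4πDt) = √(4π × 0.0725 × 1420) = 35.97 m, so C_max = 73.5/(0.27 × 58.1 × 35.97) = 0.130 kg/m³.

0.130 kg/m³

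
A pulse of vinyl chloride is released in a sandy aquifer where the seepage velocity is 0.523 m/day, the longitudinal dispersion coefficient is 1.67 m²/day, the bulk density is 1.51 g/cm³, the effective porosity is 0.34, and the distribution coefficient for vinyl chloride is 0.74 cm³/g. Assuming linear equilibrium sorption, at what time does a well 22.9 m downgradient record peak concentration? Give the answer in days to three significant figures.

163 days

Retardation factor R = 1 + ρ_b·K_d/n = 1 + 1.51 × 0.74/0.34 = 4.286.
Sorption retards both mechanisms: v_R = v/R = 0.1220 m/day, D_R = D/R = 0.3896 m²/day.
Peak time from v_R²t² + 2D_R t − x² = 0: t = (√(D_R² + v_R²x²) − D_R)/v_R².
√(D_R² + v_R²x²) = √(0.3896² + 0.1220² × 22.9²) = 2.821; v_R² = 0.01488.
t = (2.821 − 0.3896)/0.01488 = 163 days.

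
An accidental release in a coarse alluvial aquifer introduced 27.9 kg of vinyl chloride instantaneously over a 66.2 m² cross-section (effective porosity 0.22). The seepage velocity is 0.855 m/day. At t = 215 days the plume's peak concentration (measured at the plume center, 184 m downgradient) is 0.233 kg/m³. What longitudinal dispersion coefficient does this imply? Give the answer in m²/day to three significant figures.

At the plume center C_max = M/(n_e·A·√(4πDt)), so D = M²/(4πt·(n_e·A·C_max)²).
n_e·A·C_max = 0.22 × 66.2 × 0.233 = 3.393 kg/m.
D = 27.9²/(4π × 215 × 3.393²) = 0.0250 m²/day.

0.0250 m²/day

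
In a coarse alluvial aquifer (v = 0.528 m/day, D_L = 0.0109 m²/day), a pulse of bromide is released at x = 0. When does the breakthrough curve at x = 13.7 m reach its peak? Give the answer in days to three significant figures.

For the 1D instantaneous-source solution, setting ∂C/∂t = 0 at fixed x gives v²t² + 2Dt − x² = 0, so t = (√(D² + v²x²) − D)/v².
√(D² + v²x²) = √(0.0109² + 0.528² × 13.7²) = 7.234; v² = 0.278784.
t = (7.234 − 0.0109)/0.278784 = 25.9 days (vs. the pure-advection estimate x/v = 25.9 d).

25.9 days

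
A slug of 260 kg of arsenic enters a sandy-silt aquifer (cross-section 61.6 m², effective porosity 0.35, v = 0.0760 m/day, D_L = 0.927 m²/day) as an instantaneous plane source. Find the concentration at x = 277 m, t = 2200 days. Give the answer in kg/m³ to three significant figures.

For an instantaneous plane source, C(x,t) = M/(n_e·A·√(4πDt)) · exp(−(x−vt)²/(4Dt)), with n_e·A the pore (flow) area.
Plume center vt = 0.0760 × 2200 = 167.2 m, so the well at 277 m is 109.8 m downgradient of the peak.
√(4πDt) = 160.1 m, giving peak height M/(n_e·A·√(4πDt)) = 260/(0.35 × 61.6 × 160.1) = 0.07532 kg/m³.
(x−vt)²/(4Dt) = (109.8)²/(4 × 0.927 × 2200) = 1.478; exp(−1.478) = 0.2281.
C = 0.07532 × 0.2281 = 0.0172 kg/m³.

0.0172 kg/m³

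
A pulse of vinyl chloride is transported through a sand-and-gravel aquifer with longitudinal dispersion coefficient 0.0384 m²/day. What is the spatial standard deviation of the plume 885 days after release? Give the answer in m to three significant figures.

8.24 m

Dispersive spreading gives a Gaussian with σ² = 2Dt; advection only shifts the center.
σ = √(2 × 0.0384 × 885) = 8.24 m.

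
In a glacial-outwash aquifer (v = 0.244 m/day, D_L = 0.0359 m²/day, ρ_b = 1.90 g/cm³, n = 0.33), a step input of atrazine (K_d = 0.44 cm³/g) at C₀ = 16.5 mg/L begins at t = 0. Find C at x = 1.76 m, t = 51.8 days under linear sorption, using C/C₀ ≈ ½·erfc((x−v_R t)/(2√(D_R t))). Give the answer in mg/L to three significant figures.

15.9 mg/L

Retardation factor R = 1 + ρ_b·K_d/n = 1 + 1.90 × 0.44/0.33 = 3.533.
Sorption retards both mechanisms: v_R = v/R = 0.06906 m/day, D_R = D/R = 0.01016 m²/day.
v_R·t = 0.06906 × 51.8 = 3.577308 m; 2√(D_R t) = 1.451 m; argument = (1.76 − 3.577308)/1.451 = -1.252.
C = C₀ × ½·erfc(-1.252) = 16.5 × 0.9617 = 15.9 mg/L.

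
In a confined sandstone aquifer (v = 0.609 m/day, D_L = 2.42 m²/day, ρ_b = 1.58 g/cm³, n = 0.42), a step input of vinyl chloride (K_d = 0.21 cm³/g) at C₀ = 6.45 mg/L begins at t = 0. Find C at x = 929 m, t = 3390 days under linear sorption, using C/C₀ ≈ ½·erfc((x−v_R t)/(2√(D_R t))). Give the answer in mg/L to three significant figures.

Retardation factor R = 1 + ρ_b·K_d/n = 1 + 1.58 × 0.21/0.42 = 1.790.
Sorption retards both mechanisms: v_R = v/R = 0.3402 m/day, D_R = D/R = 1.352 m²/day.
v_R·t = 0.3402 × 3390 = 1153.278 m; 2√(D_R t) = 135.4 m; argument = (929 − 1153.278)/135.4 = -1.656.
C = C₀ × ½·erfc(-1.656) = 6.45 × 0.9904 = 6.39 mg/L.

6.39 mg/L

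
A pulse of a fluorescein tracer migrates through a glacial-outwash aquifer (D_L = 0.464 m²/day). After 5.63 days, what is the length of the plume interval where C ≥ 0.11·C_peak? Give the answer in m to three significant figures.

9.61 m

The plume is Gaussian with σ = √(2Dt) = √(2 × 0.464 × 5.63) = 2.286 m.
C/C_peak = exp(−Δx²/(2σ²)) = 0.11 ⇒ Δx = σ·√(−2 ln 0.11) = 2.286 × 2.101 = 4.803 m.
Width = 2Δx = 9.61 m.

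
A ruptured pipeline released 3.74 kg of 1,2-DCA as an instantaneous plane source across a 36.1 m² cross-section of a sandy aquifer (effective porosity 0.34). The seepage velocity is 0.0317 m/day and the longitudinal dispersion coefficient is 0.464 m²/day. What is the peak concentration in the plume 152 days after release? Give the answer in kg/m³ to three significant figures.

The peak of an instantaneous 1D plume sits at x = vt; there the Gaussian factor is 1 and C_max = M/(n_e·A·√(4πDt)), where n_e·A is the pore area the mass is dissolved in.
√(4πDt) = √(4π × 0.464 × 152) = 29.77 m, so C_max = 3.74/(0.34 × 36.1 × 29.77) = 0.0102 kg/m³.

0.0102 kg/m³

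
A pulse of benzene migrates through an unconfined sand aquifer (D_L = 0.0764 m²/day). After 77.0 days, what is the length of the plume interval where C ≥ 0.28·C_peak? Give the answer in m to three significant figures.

10.9 m

The plume is Gaussian with σ = √(2Dt) = √(2 × 0.0764 × 77.0) = 3.430 m.
C/C_peak = exp(−Δx²/(2σ²)) = 0.28 ⇒ Δx = σ·√(−2 ln 0.28) = 3.430 × 1.596 = 5.474 m.
Width = 2Δx = 10.9 m.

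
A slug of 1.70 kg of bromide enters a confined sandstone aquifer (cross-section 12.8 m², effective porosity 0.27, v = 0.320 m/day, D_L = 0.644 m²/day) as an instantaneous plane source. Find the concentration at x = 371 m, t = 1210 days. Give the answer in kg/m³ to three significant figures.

For an instantaneous plane source, C(x,t) = M/(n_e·A·√(4πDt)) · exp(−(x−vt)²/(4Dt)), with n_e·A the pore (flow) area.
Plume center vt = 0.320 × 1210 = 387.2 m, so the well at 371 m is 16.2 m upgradient of the peak.
√(4πDt) = 98.96 m, giving peak height M/(n_e·A·√(4πDt)) = 1.70/(0.27 × 12.8 × 98.96) = 0.004971 kg/m³.
(x−vt)²/(4Dt) = (-16.2)²/(4 × 0.644 × 1210) = 0.08420; exp(−0.08420) = 0.9192.
C = 0.004971 × 0.9192 = 0.00457 kg/m³.

0.00457 kg/m³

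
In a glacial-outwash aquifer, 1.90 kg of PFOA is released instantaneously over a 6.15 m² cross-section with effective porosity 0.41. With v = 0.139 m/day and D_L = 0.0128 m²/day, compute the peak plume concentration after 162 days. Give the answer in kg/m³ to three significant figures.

0.148 kg/m³

The peak of an instantaneous 1D plume sits at x = vt; there the Gaussian factor is 1 and C_max = M/(n_e·A·√(4πDt)), where n_e·A is the pore area the mass is dissolved in.
√(4πDt) = √(4π × 0.0128 × 162) = 5.105 m, so C_max = 1.90/(0.41 × 6.15 × 5.105) = 0.148 kg/m³.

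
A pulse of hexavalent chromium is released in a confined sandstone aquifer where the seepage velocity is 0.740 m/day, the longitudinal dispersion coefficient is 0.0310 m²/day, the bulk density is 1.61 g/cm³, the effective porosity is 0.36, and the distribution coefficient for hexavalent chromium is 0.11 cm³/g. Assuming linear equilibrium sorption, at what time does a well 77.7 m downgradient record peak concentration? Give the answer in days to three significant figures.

157 days

Retardation factor R = 1 + ρ_b·K_d/n = 1 + 1.61 × 0.11/0.36 = 1.492.
Sorption retards both mechanisms: v_R = v/R = 0.4960 m/day, D_R = D/R = 0.02078 m²/day.
Peak time from v_R²t² + 2D_R t − x² = 0: t = (√(D_R² + v_R²x²) − D_R)/v_R².
√(D_R² + v_R²x²) = √(0.02078² + 0.4960² × 77.7²) = 38.54; v_R² = 0.2460.
t = (38.54 − 0.02078)/0.2460 = 157 days.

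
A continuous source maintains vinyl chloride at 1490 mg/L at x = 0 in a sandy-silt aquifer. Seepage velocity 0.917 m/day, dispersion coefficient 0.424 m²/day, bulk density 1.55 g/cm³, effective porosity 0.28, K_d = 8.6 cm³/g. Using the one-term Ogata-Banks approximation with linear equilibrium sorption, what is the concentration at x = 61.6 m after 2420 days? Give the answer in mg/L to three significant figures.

Retardation factor R = 1 + ρ_b·K_d/n = 1 + 1.55 × 8.6/0.28 = 48.61.
Sorption retards both mechanisms: v_R = v/R = 0.01886 m/day, D_R = D/R = 0.008722 m²/day.
v_R·t = 0.01886 × 2420 = 45.6412 m; 2√(D_R t) = 9.189 m; argument = (61.6 − 45.6412)/9.189 = 1.737.
C = C₀ × ½·erfc(1.737) = 1490 × 0.007015 = 10.5 mg/L.

10.5 mg/L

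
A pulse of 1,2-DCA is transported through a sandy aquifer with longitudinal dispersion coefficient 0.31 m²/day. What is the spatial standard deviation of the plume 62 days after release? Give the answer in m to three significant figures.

6.20 m

Dispersive spreading gives a Gaussian with σ² = 2Dt; advection only shifts the center.
σ = √(2 × 0.31 × 62) = 6.20 m.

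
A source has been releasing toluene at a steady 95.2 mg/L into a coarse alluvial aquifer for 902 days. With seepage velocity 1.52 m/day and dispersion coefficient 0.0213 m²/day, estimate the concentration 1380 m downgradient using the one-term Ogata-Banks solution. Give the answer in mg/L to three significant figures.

For a continuous step input, C/C₀ ≈ ½·erfc((x−vt)/(2√(Dt))).
vt = 1.52 × 902 = 1371.04 m and 2√(Dt) = 2√(0.0213 × 902) = 8.766 m.
Argument (x−vt)/(2√(Dt)) = (1380 − 1371.04)/8.766 = 1.022; ½·erfc(1.022) = 0.07418.
C = 95.2 × 0.07418 = 7.06 mg/L.

7.06 mg/L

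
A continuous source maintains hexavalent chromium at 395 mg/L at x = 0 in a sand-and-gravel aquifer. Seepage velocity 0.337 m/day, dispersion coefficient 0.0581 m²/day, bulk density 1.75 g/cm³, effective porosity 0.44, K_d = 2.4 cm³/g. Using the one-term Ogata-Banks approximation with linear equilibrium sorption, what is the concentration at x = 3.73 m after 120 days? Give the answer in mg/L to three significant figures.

212 mg/L

Retardation factor R = 1 + ρ_b·K_d/n = 1 + 1.75 × 2.4/0.44 = 10.55.
Sorption retards both mechanisms: v_R = v/R = 0.03194 m/day, D_R = D/R = 0.005507 m²/day.
v_R·t = 0.03194 × 120 = 3.8328 m; 2√(D_R t) = 1.626 m; argument = (3.73 − 3.8328)/1.626 = -0.06322.
C = C₀ × ½·erfc(-0.06322) = 395 × 0.5356 = 212 mg/L.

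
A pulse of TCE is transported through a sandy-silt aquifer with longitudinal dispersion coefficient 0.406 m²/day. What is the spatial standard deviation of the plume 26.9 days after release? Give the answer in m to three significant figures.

4.67 m

Dispersive spreading gives a Gaussian with σ² = 2Dt; advection only shifts the center.
σ = √(2 × 0.406 × 26.9) = 4.67 m.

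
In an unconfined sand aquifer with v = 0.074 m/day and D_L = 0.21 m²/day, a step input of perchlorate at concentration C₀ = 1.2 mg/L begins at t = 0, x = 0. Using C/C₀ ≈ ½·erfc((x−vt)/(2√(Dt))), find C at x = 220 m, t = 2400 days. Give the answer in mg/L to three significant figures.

0.109 mg/L

For a continuous step input, C/C₀ ≈ ½·erfc((x−vt)/(2√(Dt))).
vt = 0.074 × 2400 = 177.6 m and 2√(Dt) = 2√(0.21 × 2400) = 44.90 m.
Argument (x−vt)/(2√(Dt)) = (220 − 177.6)/44.90 = 0.9443; ½·erfc(0.9443) = 0.09087.
C = 1.2 × 0.09087 = 0.109 mg/L.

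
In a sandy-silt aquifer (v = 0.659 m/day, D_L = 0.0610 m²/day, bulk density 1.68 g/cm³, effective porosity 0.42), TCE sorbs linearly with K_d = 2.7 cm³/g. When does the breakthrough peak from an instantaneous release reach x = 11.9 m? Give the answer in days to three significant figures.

Retardation factor R = 1 + ρ_b·K_d/n = 1 + 1.68 × 2.7/0.42 = 11.80.
Sorption retards both mechanisms: v_R = v/R = 0.05585 m/day, D_R = D/R = 0.005169 m²/day.
Peak time from v_R²t² + 2D_R t − x² = 0: t = (√(D_R² + v_R²x²) − D_R)/v_R².
√(D_R² + v_R²x²) = √(0.005169² + 0.05585² × 11.9²) = 0.6646; v_R² = 0.003119.
t = (0.6646 − 0.005169)/0.003119 = 211 days.

211 days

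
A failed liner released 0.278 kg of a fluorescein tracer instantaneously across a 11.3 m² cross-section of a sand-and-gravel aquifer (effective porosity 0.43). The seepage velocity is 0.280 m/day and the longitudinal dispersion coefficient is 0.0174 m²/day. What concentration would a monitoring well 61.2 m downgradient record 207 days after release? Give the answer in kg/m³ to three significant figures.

0.00410 kg/m³

For an instantaneous plane source, C(x,t) = M/(n_e·A·√(4πDt)) · exp(−(x−vt)²/(4Dt)), with n_e·A the pore (flow) area.
Plume center vt = 0.280 × 207 = 57.96 m, so the well at 61.2 m is 3.24 m downgradient of the peak.
√(4πDt) = 6.728 m, giving peak height M/(n_e·A·√(4πDt)) = 0.278/(0.43 × 11.3 × 6.728) = 0.008504 kg/m³.
(x−vt)²/(4Dt) = (3.24)²/(4 × 0.0174 × 207) = 0.7286; exp(−0.7286) = 0.4826.
C = 0.008504 × 0.4826 = 0.00410 kg/m³.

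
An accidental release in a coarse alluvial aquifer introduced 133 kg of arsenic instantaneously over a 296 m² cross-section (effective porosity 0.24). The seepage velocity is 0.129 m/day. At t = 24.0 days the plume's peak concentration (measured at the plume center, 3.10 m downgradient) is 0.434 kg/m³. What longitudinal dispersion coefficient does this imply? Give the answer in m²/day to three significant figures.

At the plume center C_max = M/(n_e·A·√(4πDt)), so D = M²/(4πt·(n_e·A·C_max)²).
n_e·A·C_max = 0.24 × 296 × 0.434 = 30.83 kg/m.
D = 133²/(4π × 24.0 × 30.83²) = 0.0617 m²/day.

0.0617 m²/day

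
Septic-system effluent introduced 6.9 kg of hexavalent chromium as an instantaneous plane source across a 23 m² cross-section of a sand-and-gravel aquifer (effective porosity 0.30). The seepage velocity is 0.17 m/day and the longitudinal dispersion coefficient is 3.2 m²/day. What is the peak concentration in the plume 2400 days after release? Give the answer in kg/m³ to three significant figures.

The peak of an instantaneous 1D plume sits at x = vt; there the Gaussian factor is 1 and C_max = M/(n_e·A·√(4πDt)), where n_e·A is the pore area the mass is dissolved in.
√(4πDt) = √(4π × 3.2 × 2400) = 310.7 m, so C_max = 6.9/(0.30 × 23 × 310.7) = 0.00322 kg/m³.

0.00322 kg/m³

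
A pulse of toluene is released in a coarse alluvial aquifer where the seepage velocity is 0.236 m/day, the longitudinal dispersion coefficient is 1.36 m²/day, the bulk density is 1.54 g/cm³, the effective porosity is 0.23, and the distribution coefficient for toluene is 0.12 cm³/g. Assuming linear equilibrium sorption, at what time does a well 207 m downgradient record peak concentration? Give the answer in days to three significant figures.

Retardation factor R = 1 + ρ_b·K_d/n = 1 + 1.54 × 0.12/0.23 = 1.803.
Sorption retards both mechanisms: v_R = v/R = 0.1309 m/day, D_R = D/R = 0.7543 m²/day.
Peak time from v_R²t² + 2D_R t − x² = 0: t = (√(D_R² + v_R²x²) − D_R)/v_R².
√(D_R² + v_R²x²) = √(0.7543² + 0.1309² × 207²) = 27.11; v_R² = 0.01713.
t = (27.11 − 0.7543)/0.01713 = 1540 days.

1540 days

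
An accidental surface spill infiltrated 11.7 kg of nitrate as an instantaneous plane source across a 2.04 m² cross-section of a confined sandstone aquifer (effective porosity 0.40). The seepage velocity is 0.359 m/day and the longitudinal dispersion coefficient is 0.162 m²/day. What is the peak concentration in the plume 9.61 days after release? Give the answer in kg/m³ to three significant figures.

3.24 kg/m³

The peak of an instantaneous 1D plume sits at x = vt; there the Gaussian factor is 1 and C_max = M/(n_e·A·√(4πDt)), where n_e·A is the pore area the mass is dissolved in.
√(4πDt) = √(4π × 0.162 × 9.61) = 4.423 m, so C_max = 11.7/(0.40 × 2.04 × 4.423) = 3.24 kg/m³.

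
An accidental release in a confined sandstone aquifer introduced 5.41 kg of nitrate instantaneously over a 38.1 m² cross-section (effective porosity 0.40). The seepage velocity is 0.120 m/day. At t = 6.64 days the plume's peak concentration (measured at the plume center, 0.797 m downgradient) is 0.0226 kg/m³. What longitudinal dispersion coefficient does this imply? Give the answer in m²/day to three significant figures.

At the plume center C_max = M/(n_e·A·√(4πDt)), so D = M²/(4πt·(n_e·A·C_max)²).
n_e·A·C_max = 0.40 × 38.1 × 0.0226 = 0.3444 kg/m.
D = 5.41²/(4π × 6.64 × 0.3444²) = 2.96 m²/day.

2.96 m²/day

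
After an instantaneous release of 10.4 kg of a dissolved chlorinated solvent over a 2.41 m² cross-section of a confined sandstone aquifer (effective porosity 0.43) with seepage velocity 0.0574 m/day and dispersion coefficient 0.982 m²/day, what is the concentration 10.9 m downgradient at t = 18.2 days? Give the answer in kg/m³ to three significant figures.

For an instantaneous plane source, C(x,t) = M/(n_e·A·√(4πDt)) · exp(−(x−vt)²/(4Dt)), with n_e·A the pore (flow) area.
Plume center vt = 0.0574 × 18.2 = 1.04468 m, so the well at 10.9 m is 9.85532 m downgradient of the peak.
√(4πDt) = 14.99 m, giving peak height M/(n_e·A·√(4πDt)) = 10.4/(0.43 × 2.41 × 14.99) = 0.6695 kg/m³.
(x−vt)²/(4Dt) = (9.85532)²/(4 × 0.982 × 18.2) = 1.359; exp(−1.359) = 0.2569.
C = 0.6695 × 0.2569 = 0.172 kg/m³.

0.172 kg/m³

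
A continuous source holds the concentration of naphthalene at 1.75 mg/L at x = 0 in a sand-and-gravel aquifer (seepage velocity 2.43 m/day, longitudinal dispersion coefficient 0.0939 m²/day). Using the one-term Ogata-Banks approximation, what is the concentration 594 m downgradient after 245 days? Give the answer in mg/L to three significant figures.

1.01 mg/L

For a continuous step input, C/C₀ ≈ ½·erfc((x−vt)/(2√(Dt))).
vt = 2.43 × 245 = 595.35 m and 2√(Dt) = 2√(0.0939 × 245) = 9.593 m.
Argument (x−vt)/(2√(Dt)) = (594 − 595.35)/9.593 = -0.1407; ½·erfc(-0.1407) = 0.5789.
C = 1.75 × 0.5789 = 1.01 mg/L.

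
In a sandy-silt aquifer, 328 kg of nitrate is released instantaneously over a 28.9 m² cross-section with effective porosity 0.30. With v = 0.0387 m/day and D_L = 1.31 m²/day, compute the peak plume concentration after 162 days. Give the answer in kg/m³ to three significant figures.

The peak of an instantaneous 1D plume sits at x = vt; there the Gaussian factor is 1 and C_max = M/(n_e·A·√(4πDt)), where n_e·A is the pore area the mass is dissolved in.
√(4πDt) = √(4π × 1.31 × 162) = 51.64 m, so C_max = 328/(0.30 × 28.9 × 51.64) = 0.733 kg/m³.

0.733 kg/m³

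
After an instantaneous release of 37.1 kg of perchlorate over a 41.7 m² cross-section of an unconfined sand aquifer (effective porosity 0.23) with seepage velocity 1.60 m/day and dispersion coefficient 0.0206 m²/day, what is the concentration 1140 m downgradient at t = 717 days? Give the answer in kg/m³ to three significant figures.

For an instantaneous plane source, C(x,t) = M/(n_e·A·√(4πDt)) · exp(−(x−vt)²/(4Dt)), with n_e·A the pore (flow) area.
Plume center vt = 1.60 × 717 = 1147.2 m, so the well at 1140 m is 7.2 m upgradient of the peak.
√(4πDt) = 13.62 m, giving peak height M/(n_e·A·√(4πDt)) = 37.1/(0.23 × 41.7 × 13.62) = 0.2840 kg/m³.
(x−vt)²/(4Dt) = (-7.2)²/(4 × 0.0206 × 717) = 0.8774; exp(−0.8774) = 0.4159.
C = 0.2840 × 0.4159 = 0.118 kg/m³.

0.118 kg/m³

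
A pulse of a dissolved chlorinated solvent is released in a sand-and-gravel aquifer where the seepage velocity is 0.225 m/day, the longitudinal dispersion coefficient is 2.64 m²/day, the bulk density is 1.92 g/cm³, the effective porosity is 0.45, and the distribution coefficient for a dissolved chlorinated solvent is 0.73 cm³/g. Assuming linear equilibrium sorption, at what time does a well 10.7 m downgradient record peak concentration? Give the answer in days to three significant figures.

75.8 days

Retardation factor R = 1 + ρ_b·K_d/n = 1 + 1.92 × 0.73/0.45 = 4.115.
Sorption retards both mechanisms: v_R = v/R = 0.05468 m/day, D_R = D/R = 0.6416 m²/day.
Peak time from v_R²t² + 2D_R t − x² = 0: t = (√(D_R² + v_R²x²) − D_R)/v_R².
√(D_R² + v_R²x²) = √(0.6416² + 0.05468² × 10.7²) = 0.8683; v_R² = 0.002990.
t = (0.8683 − 0.6416)/0.002990 = 75.8 days.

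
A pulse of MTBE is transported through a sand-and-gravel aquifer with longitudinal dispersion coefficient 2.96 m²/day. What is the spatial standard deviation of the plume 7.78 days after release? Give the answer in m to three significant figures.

Dispersive spreading gives a Gaussian with σ² = 2Dt; advection only shifts the center.
σ = √(2 × 2.96 × 7.78) = 6.79 m.

6.79 m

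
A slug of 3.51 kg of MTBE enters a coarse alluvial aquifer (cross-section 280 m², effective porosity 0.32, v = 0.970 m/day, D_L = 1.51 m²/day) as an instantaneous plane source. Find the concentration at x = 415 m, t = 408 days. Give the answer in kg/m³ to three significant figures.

0.000383 kg/m³

For an instantaneous plane source, C(x,t) = M/(n_e·A·√(4πDt)) · exp(−(x−vt)²/(4Dt)), with n_e·A the pore (flow) area.
Plume center vt = 0.970 × 408 = 395.76 m, so the well at 415 m is 19.24 m downgradient of the peak.
√(4πDt) = 87.99 m, giving peak height M/(n_e·A·√(4πDt)) = 3.51/(0.32 × 280 × 87.99) = 0.0004452 kg/m³.
(x−vt)²/(4Dt) = (19.24)²/(4 × 1.51 × 408) = 0.1502; exp(−0.1502) = 0.8605.
C = 0.0004452 × 0.8605 = 0.000383 kg/m³.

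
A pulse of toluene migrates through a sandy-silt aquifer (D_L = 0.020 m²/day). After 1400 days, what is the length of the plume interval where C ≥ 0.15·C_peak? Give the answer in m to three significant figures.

The plume is Gaussian with σ = √(2Dt) = √(2 × 0.020 × 1400) = 7.483 m.
C/C_peak = exp(−Δx²/(2σ²)) = 0.15 ⇒ Δx = σ·√(−2 ln 0.15) = 7.483 × 1.948 = 14.58 m.
Width = 2Δx = 29.2 m.

29.2 m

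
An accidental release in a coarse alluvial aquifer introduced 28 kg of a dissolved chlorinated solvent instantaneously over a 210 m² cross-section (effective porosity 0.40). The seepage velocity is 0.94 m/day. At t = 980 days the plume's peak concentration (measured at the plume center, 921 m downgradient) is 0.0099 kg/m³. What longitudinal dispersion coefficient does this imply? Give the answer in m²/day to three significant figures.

At the plume center C_max = M/(n_e·A·√(4πDt)), so D = M²/(4πt·(n_e·A·C_max)²).
n_e·A·C_max = 0.40 × 210 × 0.0099 = 0.8316 kg/m.
D = 28²/(4π × 980 × 0.8316²) = 0.0921 m²/day.

0.0921 m²/day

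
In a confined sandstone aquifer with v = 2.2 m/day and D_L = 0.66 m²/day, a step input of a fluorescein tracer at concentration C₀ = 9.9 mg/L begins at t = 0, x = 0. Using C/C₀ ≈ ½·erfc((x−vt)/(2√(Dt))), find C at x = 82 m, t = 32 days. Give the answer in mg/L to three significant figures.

0.368 mg/L

For a continuous step input, C/C₀ ≈ ½·erfc((x−vt)/(2√(Dt))).
vt = 2.2 × 32 = 70.4 m and 2√(Dt) = 2√(0.66 × 32) = 9.191 m.
Argument (x−vt)/(2√(Dt)) = (82 − 70.4)/9.191 = 1.262; ½·erfc(1.262) = 0.03715.
C = 9.9 × 0.03715 = 0.368 mg/L.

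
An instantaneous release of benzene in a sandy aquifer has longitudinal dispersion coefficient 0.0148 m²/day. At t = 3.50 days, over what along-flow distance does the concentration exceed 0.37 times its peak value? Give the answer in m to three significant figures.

0.908 m

The plume is Gaussian with σ = √(2Dt) = √(2 × 0.0148 × 3.50) = 0.3219 m.
C/C_peak = exp(−Δx²/(2σ²)) = 0.37 ⇒ Δx = σ·√(−2 ln 0.37) = 0.3219 × 1.410 = 0.4539 m.
Width = 2Δx = 0.908 m.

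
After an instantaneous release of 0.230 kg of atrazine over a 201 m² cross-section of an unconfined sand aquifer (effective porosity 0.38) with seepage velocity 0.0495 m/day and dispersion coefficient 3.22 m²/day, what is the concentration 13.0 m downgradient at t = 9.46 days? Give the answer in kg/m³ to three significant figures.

For an instantaneous plane source, C(x,t) = M/(n_e·A·√(4πDt)) · exp(−(x−vt)²/(4Dt)), with n_e·A the pore (flow) area.
Plume center vt = 0.0495 × 9.46 = 0.46827 m, so the well at 13.0 m is 12.53173 m downgradient of the peak.
√(4πDt) = 19.56 m, giving peak height M/(n_e·A·√(4πDt)) = 0.230/(0.38 × 201 × 19.56) = 0.0001539 kg/m³.
(x−vt)²/(4Dt) = (12.53173)²/(4 × 3.22 × 9.46) = 1.289; exp(−1.289) = 0.2755.
C = 0.0001539 × 0.2755 = 4.24e-05 kg/m³.

4.24e-05 kg/m³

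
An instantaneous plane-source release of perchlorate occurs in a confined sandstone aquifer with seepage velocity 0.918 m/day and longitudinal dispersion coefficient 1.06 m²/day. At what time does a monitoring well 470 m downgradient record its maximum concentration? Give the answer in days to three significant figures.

511 days

For the 1D instantaneous-source solution, setting ∂C/∂t = 0 at fixed x gives v²t² + 2Dt − x² = 0, so t = (√(D² + v²x²) − D)/v².
√(D² + v²x²) = √(1.06² + 0.918² × 470²) = 431.5; v² = 0.842724.
t = (431.5 − 1.06)/0.842724 = 511 days (vs. the pure-advection estimate x/v = 512 d).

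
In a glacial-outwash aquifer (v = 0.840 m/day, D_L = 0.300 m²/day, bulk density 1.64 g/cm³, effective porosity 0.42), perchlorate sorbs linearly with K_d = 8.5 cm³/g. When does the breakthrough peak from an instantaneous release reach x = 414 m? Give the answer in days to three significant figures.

Retardation factor R = 1 + ρ_b·K_d/n = 1 + 1.64 × 8.5/0.42 = 34.19.
Sorption retards both mechanisms: v_R = v/R = 0.02457 m/day, D_R = D/R = 0.008774 m²/day.
Peak time from v_R²t² + 2D_R t − x² = 0: t = (√(D_R² + v_R²x²) − D_R)/v_R².
√(D_R² + v_R²x²) = √(0.008774² + 0.02457² × 414²) = 10.17; v_R² = 0.0006037.
t = (10.17 − 0.008774)/0.0006037 = 16800 days.

16800 days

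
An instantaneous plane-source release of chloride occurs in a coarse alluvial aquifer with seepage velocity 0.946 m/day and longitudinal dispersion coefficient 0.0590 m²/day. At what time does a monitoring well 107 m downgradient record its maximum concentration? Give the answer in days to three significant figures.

For the 1D instantaneous-source solution, setting ∂C/∂t = 0 at fixed x gives v²t² + 2Dt − x² = 0, so t = (√(D² + v²x²) − D)/v².
√(D² + v²x²) = √(0.0590² + 0.946² × 107²) = 101.2; v² = 0.894916.
t = (101.2 − 0.0590)/0.894916 = 113 days (vs. the pure-advection estimate x/v = 113 d).

113 days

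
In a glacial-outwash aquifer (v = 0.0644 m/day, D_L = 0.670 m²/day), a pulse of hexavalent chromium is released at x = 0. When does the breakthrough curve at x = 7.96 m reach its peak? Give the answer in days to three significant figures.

For the 1D instantaneous-source solution, setting ∂C/∂t = 0 at fixed x gives v²t² + 2Dt − x² = 0, so t = (√(D² + v²x²) − D)/v².
√(D² + v²x²) = √(0.670² + 0.0644² × 7.96²) = 0.8436; v² = 0.00414736.
t = (0.8436 − 0.670)/0.00414736 = 41.9 days (vs. the pure-advection estimate x/v = 124 d).

41.9 days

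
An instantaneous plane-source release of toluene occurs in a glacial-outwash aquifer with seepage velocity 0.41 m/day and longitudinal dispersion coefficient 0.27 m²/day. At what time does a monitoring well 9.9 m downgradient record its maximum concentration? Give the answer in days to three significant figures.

22.6 days

For the 1D instantaneous-source solution, setting ∂C/∂t = 0 at fixed x gives v²t² + 2Dt − x² = 0, so t = (√(D² + v²x²) − D)/v².
√(D² + v²x²) = √(0.27² + 0.41² × 9.9²) = 4.068; v² = 0.1681.
t = (4.068 − 0.27)/0.1681 = 22.6 days (vs. the pure-advection estimate x/v = 24.1 d).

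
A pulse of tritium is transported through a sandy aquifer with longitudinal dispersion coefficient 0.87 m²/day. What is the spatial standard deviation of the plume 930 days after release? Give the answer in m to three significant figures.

Dispersive spreading gives a Gaussian with σ² = 2Dt; advection only shifts the center.
σ = √(2 × 0.87 × 930) = 40.2 m.

40.2 m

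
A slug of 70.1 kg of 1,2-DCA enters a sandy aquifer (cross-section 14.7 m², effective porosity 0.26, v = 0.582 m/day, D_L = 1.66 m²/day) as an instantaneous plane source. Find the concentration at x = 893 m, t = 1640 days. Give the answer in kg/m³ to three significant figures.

0.0701 kg/m³

For an instantaneous plane source, C(x,t) = M/(n_e·A·√(4πDt)) · exp(−(x−vt)²/(4Dt)), with n_e·A the pore (flow) area.
Plume center vt = 0.582 × 1640 = 954.48 m, so the well at 893 m is 61.48 m upgradient of the peak.
√(4πDt) = 185.0 m, giving peak height M/(n_e·A·√(4πDt)) = 70.1/(0.26 × 14.7 × 185.0) = 0.09914 kg/m³.
(x−vt)²/(4Dt) = (-61.48)²/(4 × 1.66 × 1640) = 0.3471; exp(−0.3471) = 0.7067.
C = 0.09914 × 0.7067 = 0.0701 kg/m³.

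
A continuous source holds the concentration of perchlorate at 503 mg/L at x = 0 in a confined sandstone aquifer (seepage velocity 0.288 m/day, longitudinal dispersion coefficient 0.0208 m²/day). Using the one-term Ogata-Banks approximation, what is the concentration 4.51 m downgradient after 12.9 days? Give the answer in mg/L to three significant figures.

For a continuous step input, C/C₀ ≈ ½·erfc((x−vt)/(2√(Dt))).
vt = 0.288 × 12.9 = 3.7152 m and 2√(Dt) = 2√(0.0208 × 12.9) = 1.036 m.
Argument (x−vt)/(2√(Dt)) = (4.51 − 3.7152)/1.036 = 0.7672; ½·erfc(0.7672) = 0.1390.
C = 503 × 0.1390 = 69.9 mg/L.

69.9 mg/L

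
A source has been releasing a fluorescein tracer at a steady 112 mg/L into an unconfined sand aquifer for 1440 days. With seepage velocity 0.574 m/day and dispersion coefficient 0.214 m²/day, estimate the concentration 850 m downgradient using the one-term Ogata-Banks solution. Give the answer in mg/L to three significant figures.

For a continuous step input, C/C₀ ≈ ½·erfc((x−vt)/(2√(Dt))).
vt = 0.574 × 1440 = 826.56 m and 2√(Dt) = 2√(0.214 × 1440) = 35.11 m.
Argument (x−vt)/(2√(Dt)) = (850 − 826.56)/35.11 = 0.6676; ½·erfc(0.6676) = 0.1726.
C = 112 × 0.1726 = 19.3 mg/L.

19.3 mg/L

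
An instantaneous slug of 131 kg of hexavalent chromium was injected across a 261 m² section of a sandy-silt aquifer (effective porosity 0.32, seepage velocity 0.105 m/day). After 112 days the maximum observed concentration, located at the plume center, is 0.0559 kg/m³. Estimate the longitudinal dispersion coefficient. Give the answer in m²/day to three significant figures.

0.559 m²/day

At the plume center C_max = M/(n_e·A·√(4πDt)), so D = M²/(4πt·(n_e·A·C_max)²).
n_e·A·C_max = 0.32 × 261 × 0.0559 = 4.669 kg/m.
D = 131²/(4π × 112 × 4.669²) = 0.559 m²/day.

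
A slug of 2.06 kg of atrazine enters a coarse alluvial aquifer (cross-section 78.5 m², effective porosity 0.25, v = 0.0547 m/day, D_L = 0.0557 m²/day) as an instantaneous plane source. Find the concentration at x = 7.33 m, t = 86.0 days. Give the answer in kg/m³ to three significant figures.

For an instantaneous plane source, C(x,t) = M/(n_e·A·√(4πDt)) · exp(−(x−vt)²/(4Dt)), with n_e·A the pore (flow) area.
Plume center vt = 0.0547 × 86.0 = 4.7042 m, so the well at 7.33 m is 2.6258 m downgradient of the peak.
√(4πDt) = 7.759 m, giving peak height M/(n_e·A·√(4πDt)) = 2.06/(0.25 × 78.5 × 7.759) = 0.01353 kg/m³.
(x−vt)²/(4Dt) = (2.6258)²/(4 × 0.0557 × 86.0) = 0.3598; exp(−0.3598) = 0.6978.
C = 0.01353 × 0.6978 = 0.00944 kg/m³.

0.00944 kg/m³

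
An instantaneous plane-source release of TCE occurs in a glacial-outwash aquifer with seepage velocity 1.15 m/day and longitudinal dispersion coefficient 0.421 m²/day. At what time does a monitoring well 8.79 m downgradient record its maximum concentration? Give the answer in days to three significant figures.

7.33 days

For the 1D instantaneous-source solution, setting ∂C/∂t = 0 at fixed x gives v²t² + 2Dt − x² = 0, so t = (√(D² + v²x²) − D)/v².
√(D² + v²x²) = √(0.421² + 1.15² × 8.79²) = 10.12; v² = 1.3225.
t = (10.12 − 0.421)/1.3225 = 7.33 days (vs. the pure-advection estimate x/v = 7.64 d).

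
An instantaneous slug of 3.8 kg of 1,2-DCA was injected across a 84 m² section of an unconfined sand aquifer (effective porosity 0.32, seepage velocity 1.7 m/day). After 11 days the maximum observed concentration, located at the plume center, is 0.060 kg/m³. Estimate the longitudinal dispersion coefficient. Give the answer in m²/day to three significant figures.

At the plume center C_max = M/(n_e·A·√(4πDt)), so D = M²/(4πt·(n_e·A·C_max)²).
n_e·A·C_max = 0.32 × 84 × 0.060 = 1.613 kg/m.
D = 3.8²/(4π × 11 × 1.613²) = 0.0402 m²/day.

0.0402 m²/day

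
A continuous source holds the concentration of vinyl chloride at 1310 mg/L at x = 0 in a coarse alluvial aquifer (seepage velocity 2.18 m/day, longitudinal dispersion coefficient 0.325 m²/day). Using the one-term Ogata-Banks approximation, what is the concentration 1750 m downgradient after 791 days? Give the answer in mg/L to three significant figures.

169 mg/L

For a continuous step input, C/C₀ ≈ ½·erfc((x−vt)/(2√(Dt))).
vt = 2.18 × 791 = 1724.38 m and 2√(Dt) = 2√(0.325 × 791) = 32.07 m.
Argument (x−vt)/(2√(Dt)) = (1750 − 1724.38)/32.07 = 0.7989; ½·erfc(0.7989) = 0.1293.
C = 1310 × 0.1293 = 169 mg/L.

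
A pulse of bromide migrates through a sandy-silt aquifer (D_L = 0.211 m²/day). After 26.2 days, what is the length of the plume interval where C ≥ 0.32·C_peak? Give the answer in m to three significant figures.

The plume is Gaussian with σ = √(2Dt) = √(2 × 0.211 × 26.2) = 3.325 m.
C/C_peak = exp(−Δx²/(2σ²)) = 0.32 ⇒ Δx = σ·√(−2 ln 0.32) = 3.325 × 1.510 = 5.021 m.
Width = 2Δx = 10.0 m.

10.0 m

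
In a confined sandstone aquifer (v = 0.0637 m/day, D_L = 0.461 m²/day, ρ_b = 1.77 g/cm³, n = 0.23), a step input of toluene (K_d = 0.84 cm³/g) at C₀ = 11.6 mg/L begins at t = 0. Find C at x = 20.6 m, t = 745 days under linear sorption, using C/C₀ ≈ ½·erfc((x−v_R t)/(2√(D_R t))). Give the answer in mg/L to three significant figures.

0.798 mg/L

Retardation factor R = 1 + ρ_b·K_d/n = 1 + 1.77 × 0.84/0.23 = 7.464.
Sorption retards both mechanisms: v_R = v/R = 0.008534 m/day, D_R = D/R = 0.06176 m²/day.
v_R·t = 0.008534 × 745 = 6.35783 m; 2√(D_R t) = 13.57 m; argument = (20.6 − 6.35783)/13.57 = 1.050.
C = C₀ × ½·erfc(1.050) = 11.6 × 0.06878 = 0.798 mg/L.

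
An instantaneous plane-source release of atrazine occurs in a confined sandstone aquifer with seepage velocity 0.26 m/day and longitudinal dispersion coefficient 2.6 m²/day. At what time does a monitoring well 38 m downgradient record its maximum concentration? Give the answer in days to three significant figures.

113 days

For the 1D instantaneous-source solution, setting ∂C/∂t = 0 at fixed x gives v²t² + 2Dt − x² = 0, so t = (√(D² + v²x²) − D)/v².
√(D² + v²x²) = √(2.6² + 0.26² × 38²) = 10.22; v² = 0.0676.
t = (10.22 − 2.6)/0.0676 = 113 days (vs. the pure-advection estimate x/v = 146 d).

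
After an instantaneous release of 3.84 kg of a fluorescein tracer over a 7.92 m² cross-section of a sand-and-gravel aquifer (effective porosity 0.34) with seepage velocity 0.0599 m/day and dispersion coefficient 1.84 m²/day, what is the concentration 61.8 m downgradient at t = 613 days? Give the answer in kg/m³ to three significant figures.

0.0104 kg/m³

For an instantaneous plane source, C(x,t) = M/(n_e·A·√(4πDt)) · exp(−(x−vt)²/(4Dt)), with n_e·A the pore (flow) area.
Plume center vt = 0.0599 × 613 = 36.7187 m, so the well at 61.8 m is 25.0813 m downgradient of the peak.
√(4πDt) = 119.1 m, giving peak height M/(n_e·A·√(4πDt)) = 3.84/(0.34 × 7.92 × 119.1) = 0.01197 kg/m³.
(x−vt)²/(4Dt) = (25.0813)²/(4 × 1.84 × 613) = 0.1394; exp(−0.1394) = 0.8699.
C = 0.01197 × 0.8699 = 0.0104 kg/m³.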